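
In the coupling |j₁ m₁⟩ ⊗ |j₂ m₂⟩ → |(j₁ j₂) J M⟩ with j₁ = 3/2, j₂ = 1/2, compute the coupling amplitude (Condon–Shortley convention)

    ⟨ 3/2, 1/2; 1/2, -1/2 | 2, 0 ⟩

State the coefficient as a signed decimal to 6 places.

+0.707107

triangle: 0!×3!×1!/5! = 6/120
(j±m)!: 2!×1!×0!×1!×2!×2! = 8
prefactor² = (2J+1)×Δ×N² = 2
  k=0: +1/(0!×0!×1!×0!×2!×1!) = 1/2
Σ = 1/2  ⇒  CG² = 2×1/2² = 1/2
CG = +√(1/2) = +0.707107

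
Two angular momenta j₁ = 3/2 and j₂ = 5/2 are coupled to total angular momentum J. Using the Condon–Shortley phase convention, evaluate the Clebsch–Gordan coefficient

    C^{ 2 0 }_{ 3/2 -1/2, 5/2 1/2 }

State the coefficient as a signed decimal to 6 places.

triangle: 2!×1!×3!/7! = 12/5040
(j±m)!: 1!×2!×3!×2!×2!×2! = 96
prefactor² = (2J+1)×Δ×N² = 8/7
  k=1: −1/(1!×1!×1!×2!×0!×1!) = -1/2
  k=2: +1/(2!×0!×0!×1!×1!×2!) = 1/4
Σ = -1/4  ⇒  CG² = 8/7×(-1/4)² = 1/14
CG = −√(1/14) = -0.267261

−√(1/14) = -0.267261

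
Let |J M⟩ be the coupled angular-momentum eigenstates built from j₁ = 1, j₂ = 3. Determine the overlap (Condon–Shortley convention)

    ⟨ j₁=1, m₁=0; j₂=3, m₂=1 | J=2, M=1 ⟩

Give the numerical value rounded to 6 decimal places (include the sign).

-0.617213  (= −√(8/21))

triangle: 2!×0!×4!/7! = 48/5040
(j±m)!: 1!×1!×4!×2!×3!×1! = 288
prefactor² = (2J+1)×Δ×N² = 96/7
  k=1: −1/(1!×1!×0!×3!×0!×1!) = -1/6
Σ = -1/6  ⇒  CG² = 96/7×(-1/6)² = 8/21
CG = −√(8/21) = -0.617213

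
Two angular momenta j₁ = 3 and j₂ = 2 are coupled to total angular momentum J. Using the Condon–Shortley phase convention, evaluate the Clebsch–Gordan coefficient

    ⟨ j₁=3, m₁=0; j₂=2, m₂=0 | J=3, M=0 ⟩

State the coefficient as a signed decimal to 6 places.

-0.516398

j₁+j₂−J=2  J+j₁−j₂=4  J−j₁+j₂=2  j₁+j₂+J+1=9
(j₁±m₁, j₂±m₂, J±M) = (3,3,2,2,3,3)
P² = 48/5
sum k=0..2:
  [0] +1/24 = 1/24
  [1] −1/4 = -1/4
  [2] +1/24 = 1/24
S = -1/6
C² = P²·S² = 4/15 ; C = -0.516398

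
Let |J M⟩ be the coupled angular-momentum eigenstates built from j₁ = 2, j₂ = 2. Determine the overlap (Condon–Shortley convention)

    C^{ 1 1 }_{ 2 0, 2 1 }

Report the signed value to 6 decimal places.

+0.547723  (= +√(3/10))

j₁+j₂−J=3  J+j₁−j₂=1  J−j₁+j₂=1  j₁+j₂+J+1=6
(j₁±m₁, j₂±m₂, J±M) = (2,2,3,1,2,0)
P² = 6/5
sum k=2..2:
  [2] +1/2 = 1/2
S = 1/2
C² = P²·S² = 3/10 ; C = +0.547723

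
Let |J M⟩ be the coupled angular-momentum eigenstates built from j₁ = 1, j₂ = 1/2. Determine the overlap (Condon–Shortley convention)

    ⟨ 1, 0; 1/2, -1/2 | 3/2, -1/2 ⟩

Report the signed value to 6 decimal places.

+0.816497

√[4·0!2!1!/4! · 1!1!0!1!1!2!] = √(2/3)
  +(−1)^0/∏(0,0,1,0,1,1)! = 1  (running 1)
⟨..|..⟩ = √(2/3)·(1) = +0.816497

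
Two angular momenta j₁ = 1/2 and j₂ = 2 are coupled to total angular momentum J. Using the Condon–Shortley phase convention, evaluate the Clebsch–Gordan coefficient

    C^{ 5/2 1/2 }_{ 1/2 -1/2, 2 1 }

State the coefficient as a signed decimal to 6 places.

triangle: 0!*1!*4!/6! = 24/720
(j±m)!: 0!*1!*3!*1!*3!*2! = 72
prefactor² = (2J+1)*Δ*N² = 72/5
  k=0: +1/(0!*0!*1!*3!*0!*1!) = 1/6
Σ = 1/6  ⇒  CG² = 72/5*1/6² = 2/5
CG = +√(2/5) = +0.632456

+0.632456  (= +√(2/5))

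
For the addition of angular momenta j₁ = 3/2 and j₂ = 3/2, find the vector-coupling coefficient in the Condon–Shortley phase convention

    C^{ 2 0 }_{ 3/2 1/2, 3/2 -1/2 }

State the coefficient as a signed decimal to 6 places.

+0.500000  (= +√(1/4))

√[5·1!2!2!/6! · 2!1!1!2!2!2!] = √(4/9)
  +(−1)^0/∏(0,1,1,1,1,1)! = 1  (running 1)
  +(−1)^1/∏(1,0,0,0,2,2)! = -1/4  (running 3/4)
⟨..|..⟩ = √(4/9)·(3/4) = +0.500000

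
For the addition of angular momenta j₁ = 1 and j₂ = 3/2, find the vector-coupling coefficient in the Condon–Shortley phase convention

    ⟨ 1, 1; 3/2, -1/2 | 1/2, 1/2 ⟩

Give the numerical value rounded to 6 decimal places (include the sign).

+√(1/6) ≈ +0.408248

j₁+j₂−J=2  J+j₁−j₂=0  J−j₁+j₂=1  j₁+j₂+J+1=4
(j₁±m₁, j₂±m₂, J±M) = (2,0,1,2,1,0)
P² = 2/3
sum k=0..0:
  [0] +1/2 = 1/2
S = 1/2
C² = P²·S² = 1/6 ; C = +0.408248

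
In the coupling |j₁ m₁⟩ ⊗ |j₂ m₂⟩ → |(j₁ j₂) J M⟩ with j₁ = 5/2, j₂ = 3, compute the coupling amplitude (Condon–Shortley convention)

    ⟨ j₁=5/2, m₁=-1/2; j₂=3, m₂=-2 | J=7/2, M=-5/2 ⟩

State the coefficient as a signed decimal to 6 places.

j₁+j₂−J=2  J+j₁−j₂=3  J−j₁+j₂=4  j₁+j₂+J+1=10
(j₁±m₁, j₂±m₂, J±M) = (2,3,1,5,1,6)
P² = 4608/7
sum k=0..1:
  [0] +1/72 = 1/72
  [1] −1/48 = -1/48
S = -1/144
C² = P²·S² = 2/63 ; C = -0.178174

−√(2/63) ≈ -0.178174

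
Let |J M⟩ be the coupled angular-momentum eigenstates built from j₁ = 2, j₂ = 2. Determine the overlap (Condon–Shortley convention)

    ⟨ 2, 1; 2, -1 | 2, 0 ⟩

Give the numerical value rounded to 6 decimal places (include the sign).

triangle: 2!×2!×2!/7! = 8/5040
(j±m)!: 3!×1!×1!×3!×2!×2! = 144
prefactor² = (2J+1)×Δ×N² = 8/7
  k=0: +1/(0!×2!×1!×1!×1!×1!) = 1/2
  k=1: −1/(1!×1!×0!×0!×2!×2!) = -1/4
Σ = 1/4  ⇒  CG² = 8/7×1/4² = 1/14
CG = +√(1/14) = +0.267261

+0.267261  (= +√(1/14))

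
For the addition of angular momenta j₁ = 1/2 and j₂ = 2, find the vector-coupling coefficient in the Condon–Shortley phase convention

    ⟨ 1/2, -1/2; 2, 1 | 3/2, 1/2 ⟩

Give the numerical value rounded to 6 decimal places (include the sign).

−√(3/5) = -0.774597

triangle: 1!×0!×3!/5! = 6/120
(j±m)!: 0!×1!×3!×1!×2!×1! = 12
prefactor² = (2J+1)×Δ×N² = 12/5
  k=1: −1/(1!×0!×0!×2!×0!×1!) = -1/2
Σ = -1/2  ⇒  CG² = 12/5×(-1/2)² = 3/5
CG = −√(3/5) = -0.774597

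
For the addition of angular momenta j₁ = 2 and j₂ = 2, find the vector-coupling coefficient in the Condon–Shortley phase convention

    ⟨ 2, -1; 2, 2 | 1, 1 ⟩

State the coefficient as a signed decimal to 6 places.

-0.447214

√[3·3!1!1!/6! · 1!3!4!0!2!0!] = √(36/5)
  +(−1)^3/∏(3,0,0,1,1,0)! = -1/6  (running -1/6)
⟨..|..⟩ = √(36/5)·(-1/6) = -0.447214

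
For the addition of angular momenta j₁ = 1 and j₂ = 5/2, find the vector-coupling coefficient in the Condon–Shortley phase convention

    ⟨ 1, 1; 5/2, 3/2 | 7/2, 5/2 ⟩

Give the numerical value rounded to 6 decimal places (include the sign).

triangle: 0!*2!*5!/8! = 240/40320
(j±m)!: 2!*0!*4!*1!*6!*1! = 34560
prefactor² = (2J+1)*Δ*N² = 11520/7
  k=0: +1/(0!*0!*0!*4!*2!*1!) = 1/48
Σ = 1/48  ⇒  CG² = 11520/7*1/48² = 5/7
CG = +√(5/7) = +0.845154

+√(5/7) ≈ +0.845154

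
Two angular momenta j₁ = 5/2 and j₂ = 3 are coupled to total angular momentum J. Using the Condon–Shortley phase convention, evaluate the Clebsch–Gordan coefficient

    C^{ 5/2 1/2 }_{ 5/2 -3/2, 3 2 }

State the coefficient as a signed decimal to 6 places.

−√(1/14) = -0.267261

triangle: 3!·2!·3!/9! = 72/362880
(j±m)!: 1!·4!·5!·1!·3!·2! = 34560
prefactor² = (2J+1)·Δ·N² = 288/7
  k=2: +1/(2!·1!·2!·3!·0!·0!) = 1/24
  k=3: −1/(3!·0!·1!·2!·1!·1!) = -1/12
Σ = -1/24  ⇒  CG² = 288/7·(-1/24)² = 1/14
CG = −√(1/14) = -0.267261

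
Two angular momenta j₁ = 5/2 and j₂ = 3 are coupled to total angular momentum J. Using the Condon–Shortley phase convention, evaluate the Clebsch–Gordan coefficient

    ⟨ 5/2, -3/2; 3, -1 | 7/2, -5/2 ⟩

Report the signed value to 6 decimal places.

−√(10/63) ≈ -0.398410

j₁+j₂−J=2  J+j₁−j₂=3  J−j₁+j₂=4  j₁+j₂+J+1=10
(j₁±m₁, j₂±m₂, J±M) = (1,4,2,4,1,6)
P² = 18432/35
sum k=1..2:
  [1] −1/36 = -1/36
  [2] +1/96 = 1/96
S = -5/288
C² = P²·S² = 10/63 ; C = -0.398410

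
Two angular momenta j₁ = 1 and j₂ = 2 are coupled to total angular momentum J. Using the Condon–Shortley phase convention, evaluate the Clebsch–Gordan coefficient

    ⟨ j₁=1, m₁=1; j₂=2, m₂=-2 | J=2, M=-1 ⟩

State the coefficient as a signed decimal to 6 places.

triangle: 1!×1!×3!/6! = 6/720
(j±m)!: 2!×0!×0!×4!×1!×3! = 288
prefactor² = (2J+1)×Δ×N² = 12
  k=0: +1/(0!×1!×0!×0!×1!×3!) = 1/6
Σ = 1/6  ⇒  CG² = 12×1/6² = 1/3
CG = +√(1/3) = +0.577350

+√(1/3) ≈ +0.577350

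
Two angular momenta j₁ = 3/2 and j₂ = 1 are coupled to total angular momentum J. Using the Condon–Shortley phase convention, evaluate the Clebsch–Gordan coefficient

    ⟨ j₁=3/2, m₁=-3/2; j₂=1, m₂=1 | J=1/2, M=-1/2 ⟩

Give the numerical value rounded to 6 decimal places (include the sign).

+0.707107  (= +√(1/2))

j₁+j₂−J=2  J+j₁−j₂=1  J−j₁+j₂=0  j₁+j₂+J+1=4
(j₁±m₁, j₂±m₂, J±M) = (0,3,2,0,0,1)
P² = 2
sum k=2..2:
  [2] +1/2 = 1/2
S = 1/2
C² = P²·S² = 1/2 ; C = +0.707107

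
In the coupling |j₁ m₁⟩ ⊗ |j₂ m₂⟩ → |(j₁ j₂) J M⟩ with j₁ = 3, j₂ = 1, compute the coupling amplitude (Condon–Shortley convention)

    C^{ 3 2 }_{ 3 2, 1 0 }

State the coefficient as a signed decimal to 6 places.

triangle: 1!·5!·1!/8! = 120/40320
(j±m)!: 5!·1!·1!·1!·5!·1! = 14400
prefactor² = (2J+1)·Δ·N² = 300
  k=0: +1/(0!·1!·1!·1!·4!·0!) = 1/24
  k=1: −1/(1!·0!·0!·0!·5!·1!) = -1/120
Σ = 1/30  ⇒  CG² = 300·1/30² = 1/3
CG = +√(1/3) = +0.577350

+√(1/3) = +0.577350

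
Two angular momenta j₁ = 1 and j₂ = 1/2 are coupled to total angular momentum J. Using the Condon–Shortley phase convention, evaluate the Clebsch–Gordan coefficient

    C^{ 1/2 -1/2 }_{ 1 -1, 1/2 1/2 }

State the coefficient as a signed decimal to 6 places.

triangle: 1!*1!*0!/3! = 1/6
(j±m)!: 0!*2!*1!*0!*0!*1! = 2
prefactor² = (2J+1)*Δ*N² = 2/3
  k=1: −1/(1!*0!*1!*0!*0!*0!) = -1
Σ = -1  ⇒  CG² = 2/3*(-1)² = 2/3
CG = −√(2/3) = -0.816497

-0.816497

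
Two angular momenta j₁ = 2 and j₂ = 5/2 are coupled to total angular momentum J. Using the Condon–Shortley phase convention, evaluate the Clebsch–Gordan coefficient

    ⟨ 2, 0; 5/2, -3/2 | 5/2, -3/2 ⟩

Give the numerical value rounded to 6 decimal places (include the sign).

√[6·2!2!3!/8! · 2!2!1!4!1!4!] = √(288/35)
  +(−1)^0/∏(0,2,2,1,0,2)! = 1/8  (running 1/8)
  +(−1)^1/∏(1,1,1,0,1,3)! = -1/6  (running -1/24)
⟨..|..⟩ = √(288/35)·(-1/24) = -0.119523

-0.119523  (= −√(1/70))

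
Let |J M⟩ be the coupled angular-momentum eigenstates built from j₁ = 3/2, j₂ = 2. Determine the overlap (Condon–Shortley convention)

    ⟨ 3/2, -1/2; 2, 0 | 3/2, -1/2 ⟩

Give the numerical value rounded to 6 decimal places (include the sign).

j₁+j₂−J=2  J+j₁−j₂=1  J−j₁+j₂=2  j₁+j₂+J+1=6
(j₁±m₁, j₂±m₂, J±M) = (1,2,2,2,1,2)
P² = 16/45
sum k=1..2:
  [1] −1/1 = -1
  [2] +1/4 = 1/4
S = -3/4
C² = P²·S² = 1/5 ; C = -0.447214

-0.447214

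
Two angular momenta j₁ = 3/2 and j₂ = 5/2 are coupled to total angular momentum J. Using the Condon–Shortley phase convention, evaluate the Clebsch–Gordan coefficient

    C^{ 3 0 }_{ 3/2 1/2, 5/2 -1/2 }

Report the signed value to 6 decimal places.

+√(1/5) = +0.447214

triangle: 1!×2!×4!/8! = 48/40320
(j±m)!: 2!×1!×2!×3!×3!×3! = 864
prefactor² = (2J+1)×Δ×N² = 36/5
  k=0: +1/(0!×1!×1!×2!×1!×2!) = 1/4
  k=1: −1/(1!×0!×0!×1!×2!×3!) = -1/12
Σ = 1/6  ⇒  CG² = 36/5×1/6² = 1/5
CG = +√(1/5) = +0.447214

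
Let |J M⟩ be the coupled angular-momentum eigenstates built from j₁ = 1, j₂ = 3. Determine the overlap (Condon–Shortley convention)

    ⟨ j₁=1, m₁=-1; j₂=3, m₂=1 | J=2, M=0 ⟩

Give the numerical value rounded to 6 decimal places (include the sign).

+√(2/7) = +0.534522

√[5·2!0!4!/7! · 0!2!4!2!2!2!] = √(128/7)
  +(−1)^2/∏(2,0,0,2,0,2)! = 1/8  (running 1/8)
⟨..|..⟩ = √(128/7)·(1/8) = +0.534522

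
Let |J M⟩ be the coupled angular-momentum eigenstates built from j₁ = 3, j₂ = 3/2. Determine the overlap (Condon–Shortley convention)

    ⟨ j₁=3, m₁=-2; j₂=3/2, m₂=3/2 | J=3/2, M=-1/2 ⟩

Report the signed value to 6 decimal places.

triangle: 3!×3!×0!/7! = 36/5040
(j±m)!: 1!×5!×3!×0!×1!×2! = 1440
prefactor² = (2J+1)×Δ×N² = 288/7
  k=3: −1/(3!×0!×2!×0!×1!×0!) = -1/12
Σ = -1/12  ⇒  CG² = 288/7×(-1/12)² = 2/7
CG = −√(2/7) = -0.534522

-0.534522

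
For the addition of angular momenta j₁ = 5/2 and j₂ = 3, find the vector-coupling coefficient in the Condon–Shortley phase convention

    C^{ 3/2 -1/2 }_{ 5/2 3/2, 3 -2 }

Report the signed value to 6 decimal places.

−√(1/21) ≈ -0.218218

triangle: 4!·1!·2!/8! = 48/40320
(j±m)!: 4!·1!·1!·5!·1!·2! = 5760
prefactor² = (2J+1)·Δ·N² = 192/7
  k=0: +1/(0!·4!·1!·1!·0!·1!) = 1/24
  k=1: −1/(1!·3!·0!·0!·1!·2!) = -1/12
Σ = -1/24  ⇒  CG² = 192/7·(-1/24)² = 1/21
CG = −√(1/21) = -0.218218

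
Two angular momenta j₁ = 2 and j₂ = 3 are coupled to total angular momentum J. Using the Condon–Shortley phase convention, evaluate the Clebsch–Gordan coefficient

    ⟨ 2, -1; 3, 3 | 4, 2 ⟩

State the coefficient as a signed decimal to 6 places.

−√(27/140) = -0.439155

triangle: 1!×3!×5!/10! = 720/3628800
(j±m)!: 1!×3!×6!×0!×6!×2! = 6220800
prefactor² = (2J+1)×Δ×N² = 77760/7
  k=1: −1/(1!×0!×2!×5!×1!×0!) = -1/240
Σ = -1/240  ⇒  CG² = 77760/7×(-1/240)² = 27/140
CG = −√(27/140) = -0.439155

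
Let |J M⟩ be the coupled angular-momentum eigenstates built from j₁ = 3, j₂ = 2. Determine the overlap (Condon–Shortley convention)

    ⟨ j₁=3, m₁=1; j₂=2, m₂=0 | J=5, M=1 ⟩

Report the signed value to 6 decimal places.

+√(3/7) ≈ +0.654654

j₁+j₂−J=0  J+j₁−j₂=6  J−j₁+j₂=4  j₁+j₂+J+1=11
(j₁±m₁, j₂±m₂, J±M) = (4,2,2,2,6,4)
P² = 110592/7
sum k=0..0:
  [0] +1/192 = 1/192
S = 1/192
C² = P²·S² = 3/7 ; C = +0.654654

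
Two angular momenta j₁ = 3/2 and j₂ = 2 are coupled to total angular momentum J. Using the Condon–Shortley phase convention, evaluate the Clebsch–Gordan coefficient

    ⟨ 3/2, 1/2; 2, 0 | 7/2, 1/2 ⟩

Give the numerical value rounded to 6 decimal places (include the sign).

triangle: 0!·3!·4!/8! = 144/40320
(j±m)!: 2!·1!·2!·2!·4!·3! = 1152
prefactor² = (2J+1)·Δ·N² = 1152/35
  k=0: +1/(0!·0!·1!·2!·2!·2!) = 1/8
Σ = 1/8  ⇒  CG² = 1152/35·1/8² = 18/35
CG = +√(18/35) = +0.717137

+0.717137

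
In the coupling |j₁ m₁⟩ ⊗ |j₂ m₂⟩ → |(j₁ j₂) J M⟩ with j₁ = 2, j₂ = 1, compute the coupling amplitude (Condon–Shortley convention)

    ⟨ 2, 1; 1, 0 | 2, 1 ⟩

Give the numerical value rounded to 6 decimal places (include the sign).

triangle: 1!*3!*1!/6! = 6/720
(j±m)!: 3!*1!*1!*1!*3!*1! = 36
prefactor² = (2J+1)*Δ*N² = 3/2
  k=0: +1/(0!*1!*1!*1!*2!*0!) = 1/2
  k=1: −1/(1!*0!*0!*0!*3!*1!) = -1/6
Σ = 1/3  ⇒  CG² = 3/2*1/3² = 1/6
CG = +√(1/6) = +0.408248

+0.408248  (= +√(1/6))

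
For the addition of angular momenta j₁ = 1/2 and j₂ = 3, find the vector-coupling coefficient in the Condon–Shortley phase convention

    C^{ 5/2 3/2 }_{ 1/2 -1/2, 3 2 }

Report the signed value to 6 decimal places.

√[6·1!0!5!/7! · 0!1!5!1!4!1!] = √(2880/7)
  +(−1)^1/∏(1,0,0,4,0,1)! = -1/24  (running -1/24)
⟨..|..⟩ = √(2880/7)·(-1/24) = -0.845154

-0.845154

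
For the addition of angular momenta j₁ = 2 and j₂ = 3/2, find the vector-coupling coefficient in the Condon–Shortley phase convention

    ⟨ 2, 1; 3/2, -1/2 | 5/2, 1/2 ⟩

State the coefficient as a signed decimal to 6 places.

+√(5/14) = +0.597614

triangle: 1!×3!×2!/7! = 12/5040
(j±m)!: 3!×1!×1!×2!×3!×2! = 144
prefactor² = (2J+1)×Δ×N² = 72/35
  k=0: +1/(0!×1!×1!×1!×2!×1!) = 1/2
  k=1: −1/(1!×0!×0!×0!×3!×2!) = -1/12
Σ = 5/12  ⇒  CG² = 72/35×5/12² = 5/14
CG = +√(5/14) = +0.597614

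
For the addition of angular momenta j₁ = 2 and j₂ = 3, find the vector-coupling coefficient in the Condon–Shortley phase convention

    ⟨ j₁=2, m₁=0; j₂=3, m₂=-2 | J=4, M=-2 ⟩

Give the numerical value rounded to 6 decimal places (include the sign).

+0.585540

triangle: 1!·3!·5!/10! = 720/3628800
(j±m)!: 2!·2!·1!·5!·2!·6! = 691200
prefactor² = (2J+1)·Δ·N² = 8640/7
  k=0: +1/(0!·1!·2!·1!·1!·4!) = 1/48
  k=1: −1/(1!·0!·1!·0!·2!·5!) = -1/240
Σ = 1/60  ⇒  CG² = 8640/7·1/60² = 12/35
CG = +√(12/35) = +0.585540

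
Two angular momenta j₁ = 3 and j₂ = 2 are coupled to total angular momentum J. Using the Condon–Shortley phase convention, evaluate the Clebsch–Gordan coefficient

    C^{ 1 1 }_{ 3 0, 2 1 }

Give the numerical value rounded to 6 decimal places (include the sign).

-0.292770  (= −√(3/35))

√[3·4!2!0!/7! · 3!3!3!1!2!0!] = √(432/35)
  +(−1)^3/∏(3,1,0,0,2,0)! = -1/12  (running -1/12)
⟨..|..⟩ = √(432/35)·(-1/12) = -0.292770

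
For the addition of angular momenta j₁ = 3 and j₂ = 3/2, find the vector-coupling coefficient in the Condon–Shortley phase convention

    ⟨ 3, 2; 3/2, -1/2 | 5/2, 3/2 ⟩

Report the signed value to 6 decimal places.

√[6·2!4!1!/8! · 5!1!1!2!4!1!] = √(288/7)
  +(−1)^0/∏(0,2,1,1,3,0)! = 1/12  (running 1/12)
  +(−1)^1/∏(1,1,0,0,4,1)! = -1/24  (running 1/24)
⟨..|..⟩ = √(288/7)·(1/24) = +0.267261

+0.267261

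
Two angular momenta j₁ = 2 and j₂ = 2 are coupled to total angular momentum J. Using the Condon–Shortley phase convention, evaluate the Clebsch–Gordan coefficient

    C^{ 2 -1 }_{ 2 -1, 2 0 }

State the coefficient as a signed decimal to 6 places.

triangle: 2!*2!*2!/7! = 8/5040
(j±m)!: 1!*3!*2!*2!*1!*3! = 144
prefactor² = (2J+1)*Δ*N² = 8/7
  k=1: −1/(1!*1!*2!*1!*0!*1!) = -1/2
  k=2: +1/(2!*0!*1!*0!*1!*2!) = 1/4
Σ = -1/4  ⇒  CG² = 8/7*(-1/4)² = 1/14
CG = −√(1/14) = -0.267261

-0.267261  (= −√(1/14))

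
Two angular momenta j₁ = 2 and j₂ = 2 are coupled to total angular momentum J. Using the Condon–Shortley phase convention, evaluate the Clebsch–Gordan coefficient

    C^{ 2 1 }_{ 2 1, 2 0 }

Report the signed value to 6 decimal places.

-0.267261  (= −√(1/14))

√[5·2!2!2!/7! · 3!1!2!2!3!1!] = √(8/7)
  +(−1)^0/∏(0,2,1,2,1,0)! = 1/4  (running 1/4)
  +(−1)^1/∏(1,1,0,1,2,1)! = -1/2  (running -1/4)
⟨..|..⟩ = √(8/7)·(-1/4) = -0.267261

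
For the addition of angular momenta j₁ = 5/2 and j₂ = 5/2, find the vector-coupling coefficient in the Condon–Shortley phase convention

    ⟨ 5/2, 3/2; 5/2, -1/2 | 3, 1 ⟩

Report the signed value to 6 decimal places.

j₁+j₂−J=2  J+j₁−j₂=3  J−j₁+j₂=3  j₁+j₂+J+1=9
(j₁±m₁, j₂±m₂, J±M) = (4,1,2,3,4,2)
P² = 96/5
sum k=0..1:
  [0] +1/8 = 1/8
  [1] −1/12 = -1/12
S = 1/24
C² = P²·S² = 1/30 ; C = +0.182574

+0.182574  (= +√(1/30))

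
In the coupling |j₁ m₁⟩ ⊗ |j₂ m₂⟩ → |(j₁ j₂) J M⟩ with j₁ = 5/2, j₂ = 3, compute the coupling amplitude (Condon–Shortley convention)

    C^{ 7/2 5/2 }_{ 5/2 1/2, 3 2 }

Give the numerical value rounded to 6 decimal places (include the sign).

-0.178174

√[8·2!3!4!/10! · 3!2!5!1!6!1!] = √(4608/7)
  +(−1)^1/∏(1,1,1,4,2,0)! = -1/48  (running -1/48)
  +(−1)^2/∏(2,0,0,3,3,1)! = 1/72  (running -1/144)
⟨..|..⟩ = √(4608/7)·(-1/144) = -0.178174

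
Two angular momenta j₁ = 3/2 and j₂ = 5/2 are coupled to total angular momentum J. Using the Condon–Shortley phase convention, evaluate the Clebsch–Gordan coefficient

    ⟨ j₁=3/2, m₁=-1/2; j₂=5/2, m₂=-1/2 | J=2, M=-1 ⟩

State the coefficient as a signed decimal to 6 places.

-0.545545  (= −√(25/84))

j₁+j₂−J=2  J+j₁−j₂=1  J−j₁+j₂=3  j₁+j₂+J+1=7
(j₁±m₁, j₂±m₂, J±M) = (1,2,2,3,1,3)
P² = 12/7
sum k=1..2:
  [1] −1/2 = -1/2
  [2] +1/12 = 1/12
S = -5/12
C² = P²·S² = 25/84 ; C = -0.545545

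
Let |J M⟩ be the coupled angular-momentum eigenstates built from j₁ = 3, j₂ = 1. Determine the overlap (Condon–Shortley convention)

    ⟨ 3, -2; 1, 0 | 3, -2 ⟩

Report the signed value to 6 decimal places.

-0.577350  (= −√(1/3))

j₁+j₂−J=1  J+j₁−j₂=5  J−j₁+j₂=1  j₁+j₂+J+1=8
(j₁±m₁, j₂±m₂, J±M) = (1,5,1,1,1,5)
P² = 300
sum k=0..1:
  [0] +1/120 = 1/120
  [1] −1/24 = -1/24
S = -1/30
C² = P²·S² = 1/3 ; C = -0.577350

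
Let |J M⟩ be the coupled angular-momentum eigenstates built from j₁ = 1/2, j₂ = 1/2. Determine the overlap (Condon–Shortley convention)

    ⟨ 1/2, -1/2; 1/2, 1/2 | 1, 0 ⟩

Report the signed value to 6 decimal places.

j₁+j₂−J=0  J+j₁−j₂=1  J−j₁+j₂=1  j₁+j₂+J+1=3
(j₁±m₁, j₂±m₂, J±M) = (0,1,1,0,1,1)
P² = 1/2
sum k=0..0:
  [0] +1/1 = 1
S = 1
C² = P²·S² = 1/2 ; C = +0.707107

+√(1/2) = +0.707107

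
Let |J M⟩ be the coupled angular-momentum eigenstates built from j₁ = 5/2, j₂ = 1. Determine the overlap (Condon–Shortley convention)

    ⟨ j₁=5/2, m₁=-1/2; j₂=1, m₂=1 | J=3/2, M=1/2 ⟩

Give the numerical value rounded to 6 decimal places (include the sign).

+√(1/5) ≈ +0.447214

j₁+j₂−J=2  J+j₁−j₂=3  J−j₁+j₂=0  j₁+j₂+J+1=6
(j₁±m₁, j₂±m₂, J±M) = (2,3,2,0,2,1)
P² = 16/5
sum k=2..2:
  [2] +1/4 = 1/4
S = 1/4
C² = P²·S² = 1/5 ; C = +0.447214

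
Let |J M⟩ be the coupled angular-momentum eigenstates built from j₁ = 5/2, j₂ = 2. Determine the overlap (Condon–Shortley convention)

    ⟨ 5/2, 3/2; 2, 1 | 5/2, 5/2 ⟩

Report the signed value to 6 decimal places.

triangle: 2!×3!×2!/8! = 24/40320
(j±m)!: 4!×1!×3!×1!×5!×0! = 17280
prefactor² = (2J+1)×Δ×N² = 432/7
  k=1: −1/(1!×1!×0!×2!×3!×0!) = -1/12
Σ = -1/12  ⇒  CG² = 432/7×(-1/12)² = 3/7
CG = −√(3/7) = -0.654654

-0.654654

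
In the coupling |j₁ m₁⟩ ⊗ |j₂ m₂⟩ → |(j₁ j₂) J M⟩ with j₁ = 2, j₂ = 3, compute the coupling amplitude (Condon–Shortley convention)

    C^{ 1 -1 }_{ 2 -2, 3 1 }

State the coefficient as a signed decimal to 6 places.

j₁+j₂−J=4  J+j₁−j₂=0  J−j₁+j₂=2  j₁+j₂+J+1=7
(j₁±m₁, j₂±m₂, J±M) = (0,4,4,2,0,2)
P² = 2304/35
sum k=4..4:
  [4] +1/48 = 1/48
S = 1/48
C² = P²·S² = 1/35 ; C = +0.169031

+0.169031  (= +√(1/35))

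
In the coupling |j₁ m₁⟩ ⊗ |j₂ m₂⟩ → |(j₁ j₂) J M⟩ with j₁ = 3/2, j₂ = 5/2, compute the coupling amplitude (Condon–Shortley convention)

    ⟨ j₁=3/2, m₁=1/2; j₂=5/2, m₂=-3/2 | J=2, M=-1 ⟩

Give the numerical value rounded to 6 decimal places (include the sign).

j₁+j₂−J=2  J+j₁−j₂=1  J−j₁+j₂=3  j₁+j₂+J+1=7
(j₁±m₁, j₂±m₂, J±M) = (2,1,1,4,1,3)
P² = 24/7
sum k=0..1:
  [0] +1/4 = 1/4
  [1] −1/6 = -1/6
S = 1/12
C² = P²·S² = 1/42 ; C = +0.154303

+0.154303  (= +√(1/42))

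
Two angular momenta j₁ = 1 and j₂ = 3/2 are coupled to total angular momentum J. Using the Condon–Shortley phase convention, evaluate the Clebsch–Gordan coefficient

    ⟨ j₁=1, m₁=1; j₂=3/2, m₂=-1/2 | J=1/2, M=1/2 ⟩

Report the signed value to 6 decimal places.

j₁+j₂−J=2  J+j₁−j₂=0  J−j₁+j₂=1  j₁+j₂+J+1=4
(j₁±m₁, j₂±m₂, J±M) = (2,0,1,2,1,0)
P² = 2/3
sum k=0..0:
  [0] +1/2 = 1/2
S = 1/2
C² = P²·S² = 1/6 ; C = +0.408248

+√(1/6) = +0.408248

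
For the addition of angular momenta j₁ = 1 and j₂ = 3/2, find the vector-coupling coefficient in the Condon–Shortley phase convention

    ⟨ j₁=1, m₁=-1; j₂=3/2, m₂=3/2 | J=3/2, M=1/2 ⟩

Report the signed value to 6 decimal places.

-0.632456

j₁+j₂−J=1  J+j₁−j₂=1  J−j₁+j₂=2  j₁+j₂+J+1=5
(j₁±m₁, j₂±m₂, J±M) = (0,2,3,0,2,1)
P² = 8/5
sum k=1..1:
  [1] −1/2 = -1/2
S = -1/2
C² = P²·S² = 2/5 ; C = -0.632456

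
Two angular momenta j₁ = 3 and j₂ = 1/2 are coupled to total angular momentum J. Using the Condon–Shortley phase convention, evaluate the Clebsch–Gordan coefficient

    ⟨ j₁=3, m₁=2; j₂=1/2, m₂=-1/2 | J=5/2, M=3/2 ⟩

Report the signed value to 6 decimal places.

√[6·1!5!0!/7! · 5!1!0!1!4!1!] = √(2880/7)
  +(−1)^0/∏(0,1,1,0,4,0)! = 1/24  (running 1/24)
⟨..|..⟩ = √(2880/7)·(1/24) = +0.845154

+√(5/7) = +0.845154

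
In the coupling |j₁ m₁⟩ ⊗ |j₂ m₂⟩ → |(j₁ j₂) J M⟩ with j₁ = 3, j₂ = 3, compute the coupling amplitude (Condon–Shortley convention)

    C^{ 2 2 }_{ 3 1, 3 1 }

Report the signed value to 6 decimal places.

+0.534522  (= +√(2/7))

√[5·4!2!2!/9! · 4!2!4!2!4!0!] = √(512/7)
  +(−1)^2/∏(2,2,0,2,2,0)! = 1/16  (running 1/16)
⟨..|..⟩ = √(512/7)·(1/16) = +0.534522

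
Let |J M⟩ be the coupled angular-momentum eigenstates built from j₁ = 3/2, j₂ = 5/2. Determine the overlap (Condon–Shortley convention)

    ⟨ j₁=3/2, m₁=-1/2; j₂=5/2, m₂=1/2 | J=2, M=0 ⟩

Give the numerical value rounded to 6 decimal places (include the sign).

triangle: 2!×1!×3!/7! = 12/5040
(j±m)!: 1!×2!×3!×2!×2!×2! = 96
prefactor² = (2J+1)×Δ×N² = 8/7
  k=1: −1/(1!×1!×1!×2!×0!×1!) = -1/2
  k=2: +1/(2!×0!×0!×1!×1!×2!) = 1/4
Σ = -1/4  ⇒  CG² = 8/7×(-1/4)² = 1/14
CG = −√(1/14) = -0.267261

-0.267261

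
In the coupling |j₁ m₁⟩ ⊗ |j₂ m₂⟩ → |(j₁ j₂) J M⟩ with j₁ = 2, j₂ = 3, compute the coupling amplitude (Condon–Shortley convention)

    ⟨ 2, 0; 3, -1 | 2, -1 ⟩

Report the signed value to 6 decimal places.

triangle: 3!*1!*3!/8! = 36/40320
(j±m)!: 2!*2!*2!*4!*1!*3! = 1152
prefactor² = (2J+1)*Δ*N² = 36/7
  k=1: −1/(1!*2!*1!*1!*0!*2!) = -1/4
  k=2: +1/(2!*1!*0!*0!*1!*3!) = 1/12
Σ = -1/6  ⇒  CG² = 36/7*(-1/6)² = 1/7
CG = −√(1/7) = -0.377964

−√(1/7) ≈ -0.377964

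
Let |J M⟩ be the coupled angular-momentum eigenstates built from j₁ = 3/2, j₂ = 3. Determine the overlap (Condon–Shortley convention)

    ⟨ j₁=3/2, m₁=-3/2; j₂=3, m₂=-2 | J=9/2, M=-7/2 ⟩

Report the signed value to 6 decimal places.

√[10·0!3!6!/10! · 0!3!1!5!1!8!] = √(345600)
  +(−1)^0/∏(0,0,3,1,0,5)! = 1/720  (running 1/720)
⟨..|..⟩ = √(345600)·(1/720) = +0.816497

+0.816497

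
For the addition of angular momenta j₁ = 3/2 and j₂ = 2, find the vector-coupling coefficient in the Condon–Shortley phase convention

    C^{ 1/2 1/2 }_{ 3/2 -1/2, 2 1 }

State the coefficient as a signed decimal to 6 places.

+√(3/10) ≈ +0.547723

√[2·3!0!1!/5! · 1!2!3!1!1!0!] = √(6/5)
  +(−1)^2/∏(2,1,0,1,0,0)! = 1/2  (running 1/2)
⟨..|..⟩ = √(6/5)·(1/2) = +0.547723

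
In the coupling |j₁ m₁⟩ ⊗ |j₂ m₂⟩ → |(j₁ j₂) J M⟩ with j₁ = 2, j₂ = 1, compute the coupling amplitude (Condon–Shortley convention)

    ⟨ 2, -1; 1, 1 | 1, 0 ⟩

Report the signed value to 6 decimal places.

j₁+j₂−J=2  J+j₁−j₂=2  J−j₁+j₂=0  j₁+j₂+J+1=5
(j₁±m₁, j₂±m₂, J±M) = (1,3,2,0,1,1)
P² = 6/5
sum k=2..2:
  [2] +1/2 = 1/2
S = 1/2
C² = P²·S² = 3/10 ; C = +0.547723

+0.547723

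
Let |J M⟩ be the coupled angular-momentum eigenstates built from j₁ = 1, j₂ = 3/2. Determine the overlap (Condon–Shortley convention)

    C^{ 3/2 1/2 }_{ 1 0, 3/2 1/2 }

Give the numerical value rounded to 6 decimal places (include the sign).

√[4·1!1!2!/5! · 1!1!2!1!2!1!] = √(4/15)
  +(−1)^0/∏(0,1,1,2,0,0)! = 1/2  (running 1/2)
  +(−1)^1/∏(1,0,0,1,1,1)! = -1  (running -1/2)
⟨..|..⟩ = √(4/15)·(-1/2) = -0.258199

-0.258199  (= −√(1/15))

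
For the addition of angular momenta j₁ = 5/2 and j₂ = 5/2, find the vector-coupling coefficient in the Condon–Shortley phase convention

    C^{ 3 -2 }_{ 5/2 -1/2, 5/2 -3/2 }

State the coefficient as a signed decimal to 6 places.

-0.288675

√[7·2!3!3!/9! · 2!3!1!4!1!5!] = √(48)
  +(−1)^0/∏(0,2,3,1,0,2)! = 1/24  (running 1/24)
  +(−1)^1/∏(1,1,2,0,1,3)! = -1/12  (running -1/24)
⟨..|..⟩ = √(48)·(-1/24) = -0.288675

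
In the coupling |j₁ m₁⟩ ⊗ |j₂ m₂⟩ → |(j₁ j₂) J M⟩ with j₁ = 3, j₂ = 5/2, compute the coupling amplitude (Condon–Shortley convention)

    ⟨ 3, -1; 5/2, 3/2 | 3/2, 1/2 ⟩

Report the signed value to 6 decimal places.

√[4·4!2!1!/8! · 2!4!4!1!2!1!] = √(384/35)
  +(−1)^3/∏(3,1,1,1,1,0)! = -1/6  (running -1/6)
  +(−1)^4/∏(4,0,0,0,2,1)! = 1/48  (running -7/48)
⟨..|..⟩ = √(384/35)·(-7/48) = -0.483046

−√(7/30) ≈ -0.483046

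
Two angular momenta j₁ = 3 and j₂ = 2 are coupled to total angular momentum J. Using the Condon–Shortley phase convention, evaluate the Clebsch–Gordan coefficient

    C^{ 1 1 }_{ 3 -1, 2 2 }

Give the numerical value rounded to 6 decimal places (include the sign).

j₁+j₂−J=4  J+j₁−j₂=2  J−j₁+j₂=0  j₁+j₂+J+1=7
(j₁±m₁, j₂±m₂, J±M) = (2,4,4,0,2,0)
P² = 2304/35
sum k=4..4:
  [4] +1/48 = 1/48
S = 1/48
C² = P²·S² = 1/35 ; C = +0.169031

+0.169031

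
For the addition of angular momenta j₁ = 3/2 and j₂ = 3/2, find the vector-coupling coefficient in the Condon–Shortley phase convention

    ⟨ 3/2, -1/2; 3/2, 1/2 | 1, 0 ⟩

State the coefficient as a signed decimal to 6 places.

√[3·2!1!1!/5! · 1!2!2!1!1!1!] = √(1/5)
  +(−1)^1/∏(1,1,1,1,0,0)! = -1  (running -1)
  +(−1)^2/∏(2,0,0,0,1,1)! = 1/2  (running -1/2)
⟨..|..⟩ = √(1/5)·(-1/2) = -0.223607

-0.223607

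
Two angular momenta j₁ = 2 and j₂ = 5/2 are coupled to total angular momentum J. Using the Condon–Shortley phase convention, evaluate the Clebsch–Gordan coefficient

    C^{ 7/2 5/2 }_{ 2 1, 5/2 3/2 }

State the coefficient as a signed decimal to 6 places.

−√(1/63) ≈ -0.125988

√[8·1!3!4!/9! · 3!1!4!1!6!1!] = √(2304/7)
  +(−1)^0/∏(0,1,1,4,2,0)! = 1/48  (running 1/48)
  +(−1)^1/∏(1,0,0,3,3,1)! = -1/36  (running -1/144)
⟨..|..⟩ = √(2304/7)·(-1/144) = -0.125988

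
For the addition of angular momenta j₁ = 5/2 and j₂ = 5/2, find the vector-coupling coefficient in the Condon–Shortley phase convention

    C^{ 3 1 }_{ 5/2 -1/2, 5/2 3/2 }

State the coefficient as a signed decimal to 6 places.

+√(1/30) ≈ +0.182574

j₁+j₂−J=2  J+j₁−j₂=3  J−j₁+j₂=3  j₁+j₂+J+1=9
(j₁±m₁, j₂±m₂, J±M) = (2,3,4,1,4,2)
P² = 96/5
sum k=1..2:
  [1] −1/12 = -1/12
  [2] +1/8 = 1/8
S = 1/24
C² = P²·S² = 1/30 ; C = +0.182574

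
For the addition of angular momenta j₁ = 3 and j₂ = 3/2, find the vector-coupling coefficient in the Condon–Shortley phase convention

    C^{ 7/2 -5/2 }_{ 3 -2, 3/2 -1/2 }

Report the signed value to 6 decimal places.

triangle: 1!·5!·2!/9! = 240/362880
(j±m)!: 1!·5!·1!·2!·1!·6! = 172800
prefactor² = (2J+1)·Δ·N² = 6400/7
  k=0: +1/(0!·1!·5!·1!·0!·1!) = 1/120
  k=1: −1/(1!·0!·4!·0!·1!·2!) = -1/48
Σ = -1/80  ⇒  CG² = 6400/7·(-1/80)² = 1/7
CG = −√(1/7) = -0.377964

-0.377964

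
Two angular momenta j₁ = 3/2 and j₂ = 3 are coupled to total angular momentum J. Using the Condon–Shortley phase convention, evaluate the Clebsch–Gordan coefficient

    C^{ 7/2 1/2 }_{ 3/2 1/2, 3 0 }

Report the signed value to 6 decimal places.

+0.308607  (= +√(2/21))

triangle: 1!·2!·5!/9! = 240/362880
(j±m)!: 2!·1!·3!·3!·4!·3! = 10368
prefactor² = (2J+1)·Δ·N² = 384/7
  k=0: +1/(0!·1!·1!·3!·1!·2!) = 1/12
  k=1: −1/(1!·0!·0!·2!·2!·3!) = -1/24
Σ = 1/24  ⇒  CG² = 384/7·1/24² = 2/21
CG = +√(2/21) = +0.308607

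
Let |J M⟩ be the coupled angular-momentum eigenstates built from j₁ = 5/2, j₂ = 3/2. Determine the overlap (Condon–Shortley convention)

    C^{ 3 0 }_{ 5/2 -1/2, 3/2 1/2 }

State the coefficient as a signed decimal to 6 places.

triangle: 1!·4!·2!/8! = 48/40320
(j±m)!: 2!·3!·2!·1!·3!·3! = 864
prefactor² = (2J+1)·Δ·N² = 36/5
  k=0: +1/(0!·1!·3!·2!·1!·0!) = 1/12
  k=1: −1/(1!·0!·2!·1!·2!·1!) = -1/4
Σ = -1/6  ⇒  CG² = 36/5·(-1/6)² = 1/5
CG = −√(1/5) = -0.447214

−√(1/5) ≈ -0.447214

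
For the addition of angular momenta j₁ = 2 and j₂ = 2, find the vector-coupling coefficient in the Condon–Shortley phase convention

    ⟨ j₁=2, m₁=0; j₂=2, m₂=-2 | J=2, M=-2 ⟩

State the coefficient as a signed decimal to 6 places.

+√(2/7) = +0.534522

√[5·2!2!2!/7! · 2!2!0!4!0!4!] = √(128/7)
  +(−1)^0/∏(0,2,2,0,0,2)! = 1/8  (running 1/8)
⟨..|..⟩ = √(128/7)·(1/8) = +0.534522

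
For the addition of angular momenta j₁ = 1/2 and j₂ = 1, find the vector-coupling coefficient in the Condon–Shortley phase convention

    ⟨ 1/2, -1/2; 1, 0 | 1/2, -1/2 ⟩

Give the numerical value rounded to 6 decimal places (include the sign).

−√(1/3) ≈ -0.577350

triangle: 1!*0!*1!/3! = 1/6
(j±m)!: 0!*1!*1!*1!*0!*1! = 1
prefactor² = (2J+1)*Δ*N² = 1/3
  k=1: −1/(1!*0!*0!*0!*0!*1!) = -1
Σ = -1  ⇒  CG² = 1/3*(-1)² = 1/3
CG = −√(1/3) = -0.577350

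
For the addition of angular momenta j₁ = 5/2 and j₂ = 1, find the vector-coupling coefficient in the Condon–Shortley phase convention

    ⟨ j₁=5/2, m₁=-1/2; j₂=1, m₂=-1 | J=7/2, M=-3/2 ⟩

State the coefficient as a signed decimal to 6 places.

+0.690066

√[8·0!5!2!/8! · 2!3!0!2!2!5!] = √(1920/7)
  +(−1)^0/∏(0,0,3,0,2,2)! = 1/24  (running 1/24)
⟨..|..⟩ = √(1920/7)·(1/24) = +0.690066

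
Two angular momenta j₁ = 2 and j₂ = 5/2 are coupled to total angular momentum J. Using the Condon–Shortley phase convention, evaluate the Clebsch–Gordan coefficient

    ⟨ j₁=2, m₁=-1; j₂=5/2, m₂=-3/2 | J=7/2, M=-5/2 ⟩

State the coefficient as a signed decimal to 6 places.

+0.125988  (= +√(1/63))

triangle: 1!×3!×4!/9! = 144/362880
(j±m)!: 1!×3!×1!×4!×1!×6! = 103680
prefactor² = (2J+1)×Δ×N² = 2304/7
  k=0: +1/(0!×1!×3!×1!×0!×3!) = 1/36
  k=1: −1/(1!×0!×2!×0!×1!×4!) = -1/48
Σ = 1/144  ⇒  CG² = 2304/7×1/144² = 1/63
CG = +√(1/63) = +0.125988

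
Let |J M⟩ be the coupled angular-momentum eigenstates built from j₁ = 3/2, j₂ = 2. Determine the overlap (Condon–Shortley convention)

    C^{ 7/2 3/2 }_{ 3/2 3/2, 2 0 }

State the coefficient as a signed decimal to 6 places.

+0.534522

√[8·0!3!4!/8! · 3!0!2!2!5!2!] = √(1152/7)
  +(−1)^0/∏(0,0,0,2,3,2)! = 1/24  (running 1/24)
⟨..|..⟩ = √(1152/7)·(1/24) = +0.534522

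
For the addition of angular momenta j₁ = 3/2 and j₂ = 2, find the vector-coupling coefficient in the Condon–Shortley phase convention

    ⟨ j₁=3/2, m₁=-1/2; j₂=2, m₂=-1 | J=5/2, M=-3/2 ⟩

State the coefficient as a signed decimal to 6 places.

triangle: 1!*2!*3!/7! = 12/5040
(j±m)!: 1!*2!*1!*3!*1!*4! = 288
prefactor² = (2J+1)*Δ*N² = 144/35
  k=0: +1/(0!*1!*2!*1!*0!*2!) = 1/4
  k=1: −1/(1!*0!*1!*0!*1!*3!) = -1/6
Σ = 1/12  ⇒  CG² = 144/35*1/12² = 1/35
CG = +√(1/35) = +0.169031

+√(1/35) = +0.169031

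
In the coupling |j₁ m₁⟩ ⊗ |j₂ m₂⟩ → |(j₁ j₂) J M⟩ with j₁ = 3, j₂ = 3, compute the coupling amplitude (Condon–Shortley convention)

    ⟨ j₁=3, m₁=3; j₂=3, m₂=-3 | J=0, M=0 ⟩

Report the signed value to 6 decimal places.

triangle: 6!·0!·0!/7! = 720/5040
(j±m)!: 6!·0!·0!·6!·0!·0! = 518400
prefactor² = (2J+1)·Δ·N² = 518400/7
  k=0: +1/(0!·6!·0!·0!·0!·0!) = 1/720
Σ = 1/720  ⇒  CG² = 518400/7·1/720² = 1/7
CG = +√(1/7) = +0.377964

+0.377964  (= +√(1/7))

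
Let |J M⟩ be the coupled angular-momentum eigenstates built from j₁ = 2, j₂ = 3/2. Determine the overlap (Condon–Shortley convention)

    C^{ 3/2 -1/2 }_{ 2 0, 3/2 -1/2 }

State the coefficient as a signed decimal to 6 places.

-0.447214  (= −√(1/5))

√[4·2!2!1!/6! · 2!2!1!2!1!2!] = √(16/45)
  +(−1)^0/∏(0,2,2,1,0,0)! = 1/4  (running 1/4)
  +(−1)^1/∏(1,1,1,0,1,1)! = -1  (running -3/4)
⟨..|..⟩ = √(16/45)·(-3/4) = -0.447214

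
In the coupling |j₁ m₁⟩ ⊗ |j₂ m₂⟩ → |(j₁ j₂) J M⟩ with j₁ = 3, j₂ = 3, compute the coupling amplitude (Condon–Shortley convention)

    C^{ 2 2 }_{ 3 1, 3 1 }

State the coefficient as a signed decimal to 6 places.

+√(2/7) = +0.534522

triangle: 4!·2!·2!/9! = 96/362880
(j±m)!: 4!·2!·4!·2!·4!·0! = 55296
prefactor² = (2J+1)·Δ·N² = 512/7
  k=2: +1/(2!·2!·0!·2!·2!·0!) = 1/16
Σ = 1/16  ⇒  CG² = 512/7·1/16² = 2/7
CG = +√(2/7) = +0.534522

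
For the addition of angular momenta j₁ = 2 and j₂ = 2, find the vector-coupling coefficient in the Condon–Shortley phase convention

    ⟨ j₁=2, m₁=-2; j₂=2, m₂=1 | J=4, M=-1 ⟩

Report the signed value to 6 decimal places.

+√(1/14) = +0.267261

triangle: 0!·4!·4!/9! = 576/362880
(j±m)!: 0!·4!·3!·1!·3!·5! = 103680
prefactor² = (2J+1)·Δ·N² = 10368/7
  k=0: +1/(0!·0!·4!·3!·0!·1!) = 1/144
Σ = 1/144  ⇒  CG² = 10368/7·1/144² = 1/14
CG = +√(1/14) = +0.267261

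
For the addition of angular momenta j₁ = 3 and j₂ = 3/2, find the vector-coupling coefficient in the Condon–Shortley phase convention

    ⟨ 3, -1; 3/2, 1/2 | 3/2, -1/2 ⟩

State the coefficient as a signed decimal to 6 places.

+√(12/35) = +0.585540

triangle: 3!×3!×0!/7! = 36/5040
(j±m)!: 2!×4!×2!×1!×1!×2! = 192
prefactor² = (2J+1)×Δ×N² = 192/35
  k=2: +1/(2!×1!×2!×0!×1!×0!) = 1/4
Σ = 1/4  ⇒  CG² = 192/35×1/4² = 12/35
CG = +√(12/35) = +0.585540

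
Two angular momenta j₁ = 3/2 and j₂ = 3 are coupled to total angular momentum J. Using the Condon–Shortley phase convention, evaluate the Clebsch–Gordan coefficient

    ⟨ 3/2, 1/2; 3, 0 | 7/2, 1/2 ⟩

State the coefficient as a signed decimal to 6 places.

triangle: 1!×2!×5!/9! = 240/362880
(j±m)!: 2!×1!×3!×3!×4!×3! = 10368
prefactor² = (2J+1)×Δ×N² = 384/7
  k=0: +1/(0!×1!×1!×3!×1!×2!) = 1/12
  k=1: −1/(1!×0!×0!×2!×2!×3!) = -1/24
Σ = 1/24  ⇒  CG² = 384/7×1/24² = 2/21
CG = +√(2/21) = +0.308607

+0.308607  (= +√(2/21))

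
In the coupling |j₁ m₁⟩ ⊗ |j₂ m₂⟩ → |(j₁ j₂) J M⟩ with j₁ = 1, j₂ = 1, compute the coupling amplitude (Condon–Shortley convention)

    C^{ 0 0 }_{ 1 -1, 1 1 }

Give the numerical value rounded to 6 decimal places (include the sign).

+0.577350

triangle: 2!·0!·0!/3! = 2/6
(j±m)!: 0!·2!·2!·0!·0!·0! = 4
prefactor² = (2J+1)·Δ·N² = 4/3
  k=2: +1/(2!·0!·0!·0!·0!·0!) = 1/2
Σ = 1/2  ⇒  CG² = 4/3·1/2² = 1/3
CG = +√(1/3) = +0.577350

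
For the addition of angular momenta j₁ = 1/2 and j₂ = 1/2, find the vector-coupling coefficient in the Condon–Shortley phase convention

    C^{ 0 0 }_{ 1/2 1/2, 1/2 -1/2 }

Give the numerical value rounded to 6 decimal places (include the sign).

triangle: 1!×0!×0!/2! = 1/2
(j±m)!: 1!×0!×0!×1!×0!×0! = 1
prefactor² = (2J+1)×Δ×N² = 1/2
  k=0: +1/(0!×1!×0!×0!×0!×0!) = 1
Σ = 1  ⇒  CG² = 1/2×1² = 1/2
CG = +√(1/2) = +0.707107

+0.707107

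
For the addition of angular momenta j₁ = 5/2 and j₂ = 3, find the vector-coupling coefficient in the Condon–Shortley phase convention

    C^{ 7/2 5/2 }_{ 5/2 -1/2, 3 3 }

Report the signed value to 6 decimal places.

triangle: 2!×3!×4!/10! = 288/3628800
(j±m)!: 2!×3!×6!×0!×6!×1! = 6220800
prefactor² = (2J+1)×Δ×N² = 27648/7
  k=2: +1/(2!×0!×1!×4!×2!×0!) = 1/96
Σ = 1/96  ⇒  CG² = 27648/7×1/96² = 3/7
CG = +√(3/7) = +0.654654

+√(3/7) = +0.654654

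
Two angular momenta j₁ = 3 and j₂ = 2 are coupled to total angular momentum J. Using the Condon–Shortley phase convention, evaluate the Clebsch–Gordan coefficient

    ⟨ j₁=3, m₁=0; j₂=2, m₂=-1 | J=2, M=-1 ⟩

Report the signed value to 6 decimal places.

j₁+j₂−J=3  J+j₁−j₂=3  J−j₁+j₂=1  j₁+j₂+J+1=8
(j₁±m₁, j₂±m₂, J±M) = (3,3,1,3,1,3)
P² = 81/14
sum k=0..1:
  [0] +1/36 = 1/36
  [1] −1/4 = -1/4
S = -2/9
C² = P²·S² = 2/7 ; C = -0.534522

-0.534522  (= −√(2/7))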